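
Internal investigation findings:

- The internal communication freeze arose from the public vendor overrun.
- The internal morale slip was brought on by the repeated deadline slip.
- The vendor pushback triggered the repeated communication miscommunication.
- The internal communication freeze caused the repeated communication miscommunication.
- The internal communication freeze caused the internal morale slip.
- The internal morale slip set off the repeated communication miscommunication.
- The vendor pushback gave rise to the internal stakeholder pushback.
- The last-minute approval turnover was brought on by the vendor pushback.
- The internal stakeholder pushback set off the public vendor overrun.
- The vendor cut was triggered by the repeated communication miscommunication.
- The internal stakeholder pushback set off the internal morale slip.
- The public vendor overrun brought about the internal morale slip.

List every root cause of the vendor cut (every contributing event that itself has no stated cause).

the repeated deadline slip, the vendor pushback

Tracing upstream from the vendor cut: the vendor cut ← the repeated communication miscommunication ← the vendor pushback.
A separate upstream branch: the vendor cut ← the repeated communication miscommunication ← the internal morale slip ← the repeated deadline slip.
Each of those chain origins has no stated cause.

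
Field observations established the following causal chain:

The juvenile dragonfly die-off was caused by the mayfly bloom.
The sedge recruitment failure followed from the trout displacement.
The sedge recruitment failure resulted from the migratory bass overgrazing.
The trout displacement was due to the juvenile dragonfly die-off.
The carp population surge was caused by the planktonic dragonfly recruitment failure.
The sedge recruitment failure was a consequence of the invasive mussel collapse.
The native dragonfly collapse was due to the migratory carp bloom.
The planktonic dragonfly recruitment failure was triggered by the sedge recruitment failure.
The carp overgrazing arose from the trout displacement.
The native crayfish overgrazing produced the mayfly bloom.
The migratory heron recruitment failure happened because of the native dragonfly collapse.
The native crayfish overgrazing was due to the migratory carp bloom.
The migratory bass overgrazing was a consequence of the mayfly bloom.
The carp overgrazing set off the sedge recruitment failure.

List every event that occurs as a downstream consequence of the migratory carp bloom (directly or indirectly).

Direct effects: the native dragonfly collapse, the native crayfish overgrazing.
2 steps out: the mayfly bloom, the migratory heron recruitment failure.
3 steps out: the migratory bass overgrazing, the juvenile dragonfly die-off.
4 steps out: the trout displacement, the sedge recruitment failure.
5 steps out: the carp overgrazing, the planktonic dragonfly recruitment failure.
6 steps out: the carp population surge.
Not reachable from it: the invasive mussel collapse.

the carp overgrazing, the carp population surge, the juvenile dragonfly die-off, the mayfly bloom, the migratory bass overgrazing, the migratory heron recruitment failure, the native crayfish overgrazing, the native dragonfly collapse, the planktonic dragonfly recruitment failure, the sedge recruitment failure, the trout displacement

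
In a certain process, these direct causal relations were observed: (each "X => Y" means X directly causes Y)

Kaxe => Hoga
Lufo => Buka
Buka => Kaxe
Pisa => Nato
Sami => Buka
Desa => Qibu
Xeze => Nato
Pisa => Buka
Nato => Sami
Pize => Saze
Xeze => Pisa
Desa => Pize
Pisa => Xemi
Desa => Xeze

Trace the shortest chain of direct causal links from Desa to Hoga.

Desa → Xeze → Pisa → Buka → Kaxe → Hoga

Desa → Xeze
Xeze → Pisa
Pisa → Buka
Buka → Kaxe
Kaxe → Hoga
Length: 5 steps.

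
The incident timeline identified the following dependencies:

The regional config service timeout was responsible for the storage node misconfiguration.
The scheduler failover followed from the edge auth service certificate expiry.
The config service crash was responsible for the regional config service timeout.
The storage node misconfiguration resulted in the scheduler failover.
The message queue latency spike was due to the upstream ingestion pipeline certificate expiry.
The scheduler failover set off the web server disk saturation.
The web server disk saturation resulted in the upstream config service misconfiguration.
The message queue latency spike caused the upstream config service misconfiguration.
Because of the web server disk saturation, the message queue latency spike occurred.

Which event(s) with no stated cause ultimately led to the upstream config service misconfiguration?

the config service crash, the edge auth service certificate expiry, the upstream ingestion pipeline certificate expiry

Tracing upstream from the upstream config service misconfiguration: the upstream config service misconfiguration ← the web server disk saturation ← the scheduler failover ← the storage node misconfiguration ← the regional config service timeout ← the config service crash.
A separate upstream branch: the upstream config service misconfiguration ← the web server disk saturation ← the scheduler failover ← the edge auth service certificate expiry.
A separate upstream branch: the upstream config service misconfiguration ← the message queue latency spike ← the upstream ingestion pipeline certificate expiry.
Each of those chain origins has no stated cause.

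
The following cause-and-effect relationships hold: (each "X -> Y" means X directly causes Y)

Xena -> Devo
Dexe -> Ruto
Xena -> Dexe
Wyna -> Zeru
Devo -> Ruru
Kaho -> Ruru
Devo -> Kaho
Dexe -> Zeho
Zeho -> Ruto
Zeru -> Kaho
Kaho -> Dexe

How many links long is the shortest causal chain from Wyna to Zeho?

4

Shortest chain: Wyna → Zeru → Kaho → Dexe → Zeho.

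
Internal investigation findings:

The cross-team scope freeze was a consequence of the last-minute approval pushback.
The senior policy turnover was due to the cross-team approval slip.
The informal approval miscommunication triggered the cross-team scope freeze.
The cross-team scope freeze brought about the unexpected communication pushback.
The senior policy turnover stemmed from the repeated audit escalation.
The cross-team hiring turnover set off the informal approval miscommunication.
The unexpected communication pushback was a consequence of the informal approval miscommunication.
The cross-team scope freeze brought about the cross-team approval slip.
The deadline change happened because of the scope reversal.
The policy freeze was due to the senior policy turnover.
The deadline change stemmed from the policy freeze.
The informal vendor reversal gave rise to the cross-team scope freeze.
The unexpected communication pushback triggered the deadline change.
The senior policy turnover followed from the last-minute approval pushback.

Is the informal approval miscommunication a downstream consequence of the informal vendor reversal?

The informal vendor reversal leads to the cross-team scope freeze, the cross-team approval slip, the senior policy turnover, the policy freeze, the unexpected communication pushback, the deadline change; the informal approval miscommunication is not among them.

No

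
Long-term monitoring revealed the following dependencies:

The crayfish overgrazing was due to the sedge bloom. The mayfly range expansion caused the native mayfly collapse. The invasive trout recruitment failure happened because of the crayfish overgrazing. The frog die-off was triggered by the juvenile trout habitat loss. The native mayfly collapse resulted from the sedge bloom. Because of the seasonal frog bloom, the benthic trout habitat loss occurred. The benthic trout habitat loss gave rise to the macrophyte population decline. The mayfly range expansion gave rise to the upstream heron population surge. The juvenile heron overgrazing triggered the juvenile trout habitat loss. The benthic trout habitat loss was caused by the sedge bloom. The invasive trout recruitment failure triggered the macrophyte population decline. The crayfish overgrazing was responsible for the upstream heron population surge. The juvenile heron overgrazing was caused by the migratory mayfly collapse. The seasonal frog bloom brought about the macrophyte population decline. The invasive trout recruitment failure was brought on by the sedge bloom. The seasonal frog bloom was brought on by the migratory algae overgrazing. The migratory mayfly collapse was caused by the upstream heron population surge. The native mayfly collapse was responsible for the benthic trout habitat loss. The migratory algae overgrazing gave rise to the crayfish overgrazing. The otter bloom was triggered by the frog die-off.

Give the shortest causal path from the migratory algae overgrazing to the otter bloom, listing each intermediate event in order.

the migratory algae overgrazing → the crayfish overgrazing → the upstream heron population surge → the migratory mayfly collapse → the juvenile heron overgrazing → the juvenile trout habitat loss → the frog die-off → the otter bloom

the migratory algae overgrazing → the crayfish overgrazing
the crayfish overgrazing → the upstream heron population surge
the upstream heron population surge → the migratory mayfly collapse
the migratory mayfly collapse → the juvenile heron overgrazing
the juvenile heron overgrazing → the juvenile trout habitat loss
the juvenile trout habitat loss → the frog die-off
the frog die-off → the otter bloom
Length: 7 steps.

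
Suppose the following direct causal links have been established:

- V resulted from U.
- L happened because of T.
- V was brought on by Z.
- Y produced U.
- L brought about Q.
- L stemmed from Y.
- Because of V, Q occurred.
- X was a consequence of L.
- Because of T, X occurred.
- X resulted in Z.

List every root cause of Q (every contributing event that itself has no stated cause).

T, Y

Tracing upstream from Q: Q ← L ← T.
A separate upstream branch: Q ← L ← Y.
Each of those chain origins has no stated cause.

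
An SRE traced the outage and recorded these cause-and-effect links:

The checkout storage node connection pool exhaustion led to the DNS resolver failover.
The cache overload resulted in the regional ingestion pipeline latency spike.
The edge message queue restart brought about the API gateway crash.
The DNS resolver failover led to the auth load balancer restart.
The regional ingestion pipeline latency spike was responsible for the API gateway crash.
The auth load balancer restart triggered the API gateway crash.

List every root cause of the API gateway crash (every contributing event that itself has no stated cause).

the cache overload, the checkout storage node connection pool exhaustion, the edge message queue restart

Tracing upstream from the API gateway crash: the API gateway crash ← the edge message queue restart.
A separate upstream branch: the API gateway crash ← the regional ingestion pipeline latency spike ← the cache overload.
A separate upstream branch: the API gateway crash ← the auth load balancer restart ← the DNS resolver failover ← the checkout storage node connection pool exhaustion.
Each of those chain origins has no stated cause.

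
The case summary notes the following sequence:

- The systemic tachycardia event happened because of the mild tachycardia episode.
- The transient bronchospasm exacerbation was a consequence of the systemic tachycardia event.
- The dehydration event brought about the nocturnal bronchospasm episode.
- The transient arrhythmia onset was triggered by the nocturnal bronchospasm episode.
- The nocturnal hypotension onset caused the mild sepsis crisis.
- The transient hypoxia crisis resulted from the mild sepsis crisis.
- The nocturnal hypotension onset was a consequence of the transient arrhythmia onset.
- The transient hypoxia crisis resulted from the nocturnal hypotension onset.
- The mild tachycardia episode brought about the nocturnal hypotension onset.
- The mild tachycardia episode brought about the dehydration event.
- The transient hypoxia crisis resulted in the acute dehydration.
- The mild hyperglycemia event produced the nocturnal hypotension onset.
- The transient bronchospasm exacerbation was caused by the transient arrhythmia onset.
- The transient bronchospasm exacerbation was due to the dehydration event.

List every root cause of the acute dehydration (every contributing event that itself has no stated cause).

the mild hyperglycemia event, the mild tachycardia episode

Tracing upstream from the acute dehydration: the acute dehydration ← the transient hypoxia crisis ← the nocturnal hypotension onset ← the mild tachycardia episode.
A separate upstream branch: the acute dehydration ← the transient hypoxia crisis ← the nocturnal hypotension onset ← the mild hyperglycemia event.
Each of those chain origins has no stated cause.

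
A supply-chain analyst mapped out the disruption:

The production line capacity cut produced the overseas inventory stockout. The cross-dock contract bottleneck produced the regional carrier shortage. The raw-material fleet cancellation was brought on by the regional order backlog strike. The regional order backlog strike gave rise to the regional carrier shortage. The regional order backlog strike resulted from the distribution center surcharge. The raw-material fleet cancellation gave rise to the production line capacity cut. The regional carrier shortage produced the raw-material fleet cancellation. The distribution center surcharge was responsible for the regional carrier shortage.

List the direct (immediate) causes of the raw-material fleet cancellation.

Upstream contributors include the distribution center surcharge, the cross-dock contract bottleneck, but only the regional carrier shortage, the regional order backlog strike feed directly into the raw-material fleet cancellation.

the regional carrier shortage, the regional order backlog strike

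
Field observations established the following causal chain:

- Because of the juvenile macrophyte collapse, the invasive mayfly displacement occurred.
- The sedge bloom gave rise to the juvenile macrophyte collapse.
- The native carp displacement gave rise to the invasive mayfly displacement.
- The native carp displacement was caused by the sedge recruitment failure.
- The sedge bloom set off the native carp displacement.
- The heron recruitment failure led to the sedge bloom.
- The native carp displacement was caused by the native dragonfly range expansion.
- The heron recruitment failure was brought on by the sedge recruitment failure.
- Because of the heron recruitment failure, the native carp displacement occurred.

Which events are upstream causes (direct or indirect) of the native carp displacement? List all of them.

the heron recruitment failure, the native dragonfly range expansion, the sedge bloom, the sedge recruitment failure

Immediate causes of the native carp displacement: the sedge recruitment failure, the heron recruitment failure, the sedge bloom, the native dragonfly range expansion.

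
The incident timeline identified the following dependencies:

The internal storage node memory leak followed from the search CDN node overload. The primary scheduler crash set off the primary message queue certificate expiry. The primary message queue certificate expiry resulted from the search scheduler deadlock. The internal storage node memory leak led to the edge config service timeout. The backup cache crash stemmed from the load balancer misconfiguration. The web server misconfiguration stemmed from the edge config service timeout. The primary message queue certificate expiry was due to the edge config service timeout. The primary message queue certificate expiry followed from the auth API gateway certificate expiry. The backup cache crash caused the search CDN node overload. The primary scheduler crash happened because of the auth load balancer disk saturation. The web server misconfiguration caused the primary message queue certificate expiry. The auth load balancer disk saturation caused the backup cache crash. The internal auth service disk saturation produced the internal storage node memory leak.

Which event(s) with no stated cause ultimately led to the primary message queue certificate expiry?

the auth API gateway certificate expiry, the auth load balancer disk saturation, the internal auth service disk saturation, the load balancer misconfiguration, the search scheduler deadlock

Tracing upstream from the primary message queue certificate expiry: the primary message queue certificate expiry ← the primary scheduler crash ← the auth load balancer disk saturation.
A separate upstream branch: the primary message queue certificate expiry ← the edge config service timeout ← the internal storage node memory leak ← the internal auth service disk saturation.
A separate upstream branch: the primary message queue certificate expiry ← the edge config service timeout ← the internal storage node memory leak ← the search CDN node overload ← the backup cache crash ← the load balancer misconfiguration.
A separate upstream branch: the primary message queue certificate expiry ← the search scheduler deadlock.
A separate upstream branch: the primary message queue certificate expiry ← the auth API gateway certificate expiry.
Each of those chain origins has no stated cause.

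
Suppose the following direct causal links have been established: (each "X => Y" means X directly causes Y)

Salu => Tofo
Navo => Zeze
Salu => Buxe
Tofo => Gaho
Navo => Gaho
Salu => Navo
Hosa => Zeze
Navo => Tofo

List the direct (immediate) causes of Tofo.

Navo, Salu

Navo, Salu → Tofo with nothing further upstream stated.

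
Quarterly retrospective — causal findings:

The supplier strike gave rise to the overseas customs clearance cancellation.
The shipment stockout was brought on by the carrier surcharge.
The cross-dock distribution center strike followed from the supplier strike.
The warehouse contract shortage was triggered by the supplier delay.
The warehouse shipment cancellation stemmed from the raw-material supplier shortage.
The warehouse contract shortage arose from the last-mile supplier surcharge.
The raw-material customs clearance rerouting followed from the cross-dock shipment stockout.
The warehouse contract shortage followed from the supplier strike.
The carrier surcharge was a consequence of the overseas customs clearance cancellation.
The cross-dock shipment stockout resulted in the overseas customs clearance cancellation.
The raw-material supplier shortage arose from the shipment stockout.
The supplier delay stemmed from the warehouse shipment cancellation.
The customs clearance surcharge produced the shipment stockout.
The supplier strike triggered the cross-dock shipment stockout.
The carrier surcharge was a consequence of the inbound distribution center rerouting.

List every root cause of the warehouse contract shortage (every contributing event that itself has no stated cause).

Tracing upstream from the warehouse contract shortage: the warehouse contract shortage ← the supplier strike.
A separate upstream branch: the warehouse contract shortage ← the supplier delay ← the warehouse shipment cancellation ← the raw-material supplier shortage ← the shipment stockout ← the carrier surcharge ← the inbound distribution center rerouting.
A separate upstream branch: the warehouse contract shortage ← the supplier delay ← the warehouse shipment cancellation ← the raw-material supplier shortage ← the shipment stockout ← the customs clearance surcharge.
A separate upstream branch: the warehouse contract shortage ← the last-mile supplier surcharge.
Each of those chain origins has no stated cause.

the customs clearance surcharge, the inbound distribution center rerouting, the last-mile supplier surcharge, the supplier strike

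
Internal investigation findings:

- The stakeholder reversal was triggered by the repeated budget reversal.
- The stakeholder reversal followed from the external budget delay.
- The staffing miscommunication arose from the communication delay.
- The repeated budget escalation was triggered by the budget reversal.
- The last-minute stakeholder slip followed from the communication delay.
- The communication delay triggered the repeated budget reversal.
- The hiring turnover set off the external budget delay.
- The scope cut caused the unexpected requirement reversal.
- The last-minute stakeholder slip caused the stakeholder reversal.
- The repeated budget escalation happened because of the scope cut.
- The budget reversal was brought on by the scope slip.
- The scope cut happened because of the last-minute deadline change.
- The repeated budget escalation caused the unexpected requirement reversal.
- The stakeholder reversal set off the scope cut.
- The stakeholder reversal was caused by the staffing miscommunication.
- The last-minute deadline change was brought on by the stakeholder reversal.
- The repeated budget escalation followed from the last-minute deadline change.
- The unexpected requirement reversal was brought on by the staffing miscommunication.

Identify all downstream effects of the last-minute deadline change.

Direct effects: the scope cut, the repeated budget escalation.
2 steps out: the unexpected requirement reversal.
Not reachable from it: the scope slip, the communication delay, the last-minute stakeholder slip, the budget reversal, the hiring turnover, the external budget delay, the repeated budget reversal, the staffing miscommunication, the stakeholder reversal.

the repeated budget escalation, the scope cut, the unexpected requirement reversal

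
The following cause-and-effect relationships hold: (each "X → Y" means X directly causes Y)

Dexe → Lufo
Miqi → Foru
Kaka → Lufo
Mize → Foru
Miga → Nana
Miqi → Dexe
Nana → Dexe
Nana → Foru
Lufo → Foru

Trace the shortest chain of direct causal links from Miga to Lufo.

Miga → Nana
Nana → Dexe
Dexe → Lufo
Length: 3 steps.

Miga → Nana → Dexe → Lufo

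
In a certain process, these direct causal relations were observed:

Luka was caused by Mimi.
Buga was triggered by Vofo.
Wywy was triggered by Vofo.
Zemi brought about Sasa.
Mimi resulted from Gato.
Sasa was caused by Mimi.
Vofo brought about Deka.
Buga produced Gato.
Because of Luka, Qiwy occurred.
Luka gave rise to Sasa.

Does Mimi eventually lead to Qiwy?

Yes

There is a causal chain: Mimi → Luka → Qiwy.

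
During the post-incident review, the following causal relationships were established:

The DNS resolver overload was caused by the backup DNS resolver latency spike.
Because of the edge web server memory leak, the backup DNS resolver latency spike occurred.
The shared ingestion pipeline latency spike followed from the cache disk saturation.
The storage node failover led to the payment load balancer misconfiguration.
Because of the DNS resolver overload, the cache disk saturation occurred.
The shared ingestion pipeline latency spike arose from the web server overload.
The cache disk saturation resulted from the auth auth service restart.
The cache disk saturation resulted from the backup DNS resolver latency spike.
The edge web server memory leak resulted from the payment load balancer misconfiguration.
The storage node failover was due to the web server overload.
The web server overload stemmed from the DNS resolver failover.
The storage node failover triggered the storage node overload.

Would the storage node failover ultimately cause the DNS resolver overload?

There is a causal chain: the storage node failover → the payment load balancer misconfiguration → the edge web server memory leak → the backup DNS resolver latency spike → the DNS resolver overload.

Yes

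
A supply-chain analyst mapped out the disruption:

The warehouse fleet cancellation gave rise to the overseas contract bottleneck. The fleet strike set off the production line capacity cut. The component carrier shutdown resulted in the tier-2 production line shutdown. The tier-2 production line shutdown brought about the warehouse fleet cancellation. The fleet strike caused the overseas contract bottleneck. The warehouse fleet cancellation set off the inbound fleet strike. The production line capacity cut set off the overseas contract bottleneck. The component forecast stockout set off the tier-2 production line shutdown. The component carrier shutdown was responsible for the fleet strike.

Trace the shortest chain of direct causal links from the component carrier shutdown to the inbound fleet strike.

the component carrier shutdown → the tier-2 production line shutdown
the tier-2 production line shutdown → the warehouse fleet cancellation
the warehouse fleet cancellation → the inbound fleet strike
Length: 3 steps.

the component carrier shutdown → the tier-2 production line shutdown → the warehouse fleet cancellation → the inbound fleet strike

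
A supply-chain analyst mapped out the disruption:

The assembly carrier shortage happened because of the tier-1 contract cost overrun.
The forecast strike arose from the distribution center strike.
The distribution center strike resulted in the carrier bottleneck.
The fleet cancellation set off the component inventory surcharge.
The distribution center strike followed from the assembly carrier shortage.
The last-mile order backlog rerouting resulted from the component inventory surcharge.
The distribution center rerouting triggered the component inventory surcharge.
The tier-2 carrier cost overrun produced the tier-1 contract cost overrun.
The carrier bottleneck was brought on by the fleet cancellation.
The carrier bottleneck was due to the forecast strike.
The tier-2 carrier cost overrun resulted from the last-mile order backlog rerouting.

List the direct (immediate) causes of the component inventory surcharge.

the distribution center rerouting, the fleet cancellation

the distribution center rerouting, the fleet cancellation → the component inventory surcharge with nothing further upstream stated.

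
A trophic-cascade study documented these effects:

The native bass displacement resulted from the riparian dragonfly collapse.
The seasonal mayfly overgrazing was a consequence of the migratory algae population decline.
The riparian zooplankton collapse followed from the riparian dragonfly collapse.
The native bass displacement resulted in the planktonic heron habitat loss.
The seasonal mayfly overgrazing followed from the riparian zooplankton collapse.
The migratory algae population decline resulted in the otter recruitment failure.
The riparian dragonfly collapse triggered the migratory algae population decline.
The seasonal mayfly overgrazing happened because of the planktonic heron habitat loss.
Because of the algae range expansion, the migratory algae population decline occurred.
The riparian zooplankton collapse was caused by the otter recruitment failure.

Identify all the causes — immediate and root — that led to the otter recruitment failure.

the algae range expansion, the migratory algae population decline, the riparian dragonfly collapse

Immediate cause of the otter recruitment failure: the migratory algae population decline.
Further upstream: the riparian dragonfly collapse, the algae range expansion.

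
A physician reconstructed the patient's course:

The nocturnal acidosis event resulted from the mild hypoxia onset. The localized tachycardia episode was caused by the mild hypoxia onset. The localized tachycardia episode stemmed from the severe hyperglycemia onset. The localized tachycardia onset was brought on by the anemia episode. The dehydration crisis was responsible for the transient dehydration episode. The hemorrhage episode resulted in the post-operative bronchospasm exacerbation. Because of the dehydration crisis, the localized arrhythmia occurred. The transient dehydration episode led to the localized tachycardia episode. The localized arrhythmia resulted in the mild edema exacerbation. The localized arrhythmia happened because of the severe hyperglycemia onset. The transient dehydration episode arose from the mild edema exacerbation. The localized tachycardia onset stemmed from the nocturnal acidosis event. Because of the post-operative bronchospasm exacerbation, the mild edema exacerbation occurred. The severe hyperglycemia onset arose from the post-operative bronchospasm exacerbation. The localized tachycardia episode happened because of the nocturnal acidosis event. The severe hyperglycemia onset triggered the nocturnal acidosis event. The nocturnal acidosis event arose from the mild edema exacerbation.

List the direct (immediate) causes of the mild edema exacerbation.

Upstream contributors include the dehydration crisis, the hemorrhage episode, the severe hyperglycemia onset, but only the localized arrhythmia, the post-operative bronchospasm exacerbation feed directly into the mild edema exacerbation.

the localized arrhythmia, the post-operative bronchospasm exacerbation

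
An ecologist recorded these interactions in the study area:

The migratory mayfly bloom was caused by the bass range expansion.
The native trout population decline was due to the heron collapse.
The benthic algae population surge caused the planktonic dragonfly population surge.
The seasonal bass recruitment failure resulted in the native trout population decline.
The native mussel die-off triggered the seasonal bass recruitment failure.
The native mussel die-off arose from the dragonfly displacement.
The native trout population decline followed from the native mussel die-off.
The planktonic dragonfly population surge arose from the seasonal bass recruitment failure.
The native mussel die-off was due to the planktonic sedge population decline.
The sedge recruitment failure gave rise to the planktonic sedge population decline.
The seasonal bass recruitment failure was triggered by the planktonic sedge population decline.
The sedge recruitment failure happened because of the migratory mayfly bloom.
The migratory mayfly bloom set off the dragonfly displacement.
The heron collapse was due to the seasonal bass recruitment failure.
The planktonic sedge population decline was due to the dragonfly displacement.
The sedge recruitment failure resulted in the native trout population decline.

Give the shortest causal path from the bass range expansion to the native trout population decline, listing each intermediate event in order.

the bass range expansion → the migratory mayfly bloom → the sedge recruitment failure → the native trout population decline

the bass range expansion → the migratory mayfly bloom
the migratory mayfly bloom → the sedge recruitment failure
the sedge recruitment failure → the native trout population decline
Length: 3 steps.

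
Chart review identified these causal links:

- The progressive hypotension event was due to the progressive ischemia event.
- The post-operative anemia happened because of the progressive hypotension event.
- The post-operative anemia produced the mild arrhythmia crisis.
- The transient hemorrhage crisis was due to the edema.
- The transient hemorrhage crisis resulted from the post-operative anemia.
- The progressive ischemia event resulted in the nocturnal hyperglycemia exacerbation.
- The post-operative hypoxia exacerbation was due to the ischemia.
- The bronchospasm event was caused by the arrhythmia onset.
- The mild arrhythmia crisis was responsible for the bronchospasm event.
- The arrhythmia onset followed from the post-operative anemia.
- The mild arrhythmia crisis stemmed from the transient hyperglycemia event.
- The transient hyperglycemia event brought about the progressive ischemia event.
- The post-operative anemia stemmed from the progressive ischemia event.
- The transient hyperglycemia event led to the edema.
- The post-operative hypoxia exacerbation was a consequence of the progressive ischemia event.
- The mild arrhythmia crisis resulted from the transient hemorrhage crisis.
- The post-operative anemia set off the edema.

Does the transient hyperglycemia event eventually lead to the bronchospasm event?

There is a causal chain: the transient hyperglycemia event → the mild arrhythmia crisis → the bronchospasm event.

Yes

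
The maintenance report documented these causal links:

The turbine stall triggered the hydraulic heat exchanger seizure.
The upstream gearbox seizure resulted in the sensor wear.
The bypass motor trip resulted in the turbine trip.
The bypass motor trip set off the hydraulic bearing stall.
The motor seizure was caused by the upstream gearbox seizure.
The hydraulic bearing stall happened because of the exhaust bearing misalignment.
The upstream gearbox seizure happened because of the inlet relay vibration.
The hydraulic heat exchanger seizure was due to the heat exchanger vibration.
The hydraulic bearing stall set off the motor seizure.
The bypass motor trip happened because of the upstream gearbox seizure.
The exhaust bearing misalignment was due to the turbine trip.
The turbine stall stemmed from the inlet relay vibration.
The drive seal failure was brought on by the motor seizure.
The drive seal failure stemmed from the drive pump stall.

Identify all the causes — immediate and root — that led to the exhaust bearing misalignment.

Immediate cause of the exhaust bearing misalignment: the turbine trip.
Further upstream: the inlet relay vibration, the upstream gearbox seizure, the bypass motor trip.

the bypass motor trip, the inlet relay vibration, the turbine trip, the upstream gearbox seizure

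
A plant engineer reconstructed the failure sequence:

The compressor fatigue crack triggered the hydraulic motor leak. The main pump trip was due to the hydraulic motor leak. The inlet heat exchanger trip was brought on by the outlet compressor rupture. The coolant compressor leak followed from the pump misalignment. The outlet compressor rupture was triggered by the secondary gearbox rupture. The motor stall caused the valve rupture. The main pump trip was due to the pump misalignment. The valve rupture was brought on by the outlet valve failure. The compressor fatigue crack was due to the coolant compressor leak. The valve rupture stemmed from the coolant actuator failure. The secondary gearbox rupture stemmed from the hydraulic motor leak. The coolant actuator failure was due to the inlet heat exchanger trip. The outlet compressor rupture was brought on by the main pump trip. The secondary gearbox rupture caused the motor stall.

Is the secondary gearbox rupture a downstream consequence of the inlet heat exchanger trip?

No

The inlet heat exchanger trip leads to the coolant actuator failure, the valve rupture; the secondary gearbox rupture is not among them.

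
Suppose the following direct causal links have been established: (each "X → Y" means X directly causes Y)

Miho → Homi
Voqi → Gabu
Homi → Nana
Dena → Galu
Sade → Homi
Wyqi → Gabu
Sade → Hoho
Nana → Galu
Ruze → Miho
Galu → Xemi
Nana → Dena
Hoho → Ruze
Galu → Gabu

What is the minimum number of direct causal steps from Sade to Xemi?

4

Shortest chain: Sade → Homi → Nana → Galu → Xemi.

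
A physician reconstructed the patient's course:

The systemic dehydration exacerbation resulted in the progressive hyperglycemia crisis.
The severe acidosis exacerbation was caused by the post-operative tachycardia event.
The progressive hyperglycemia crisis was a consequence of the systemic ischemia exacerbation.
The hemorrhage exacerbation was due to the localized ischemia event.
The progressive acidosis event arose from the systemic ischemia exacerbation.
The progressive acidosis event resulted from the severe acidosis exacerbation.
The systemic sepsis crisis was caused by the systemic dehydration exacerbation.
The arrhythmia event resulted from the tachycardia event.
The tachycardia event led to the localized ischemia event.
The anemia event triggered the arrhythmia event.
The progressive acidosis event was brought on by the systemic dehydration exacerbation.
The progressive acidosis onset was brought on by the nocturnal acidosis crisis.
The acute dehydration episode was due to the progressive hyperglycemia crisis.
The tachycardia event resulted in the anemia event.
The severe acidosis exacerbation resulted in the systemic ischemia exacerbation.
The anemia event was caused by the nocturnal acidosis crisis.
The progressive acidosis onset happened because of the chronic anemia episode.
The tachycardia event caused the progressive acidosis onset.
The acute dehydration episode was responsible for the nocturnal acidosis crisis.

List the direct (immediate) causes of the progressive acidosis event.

the severe acidosis exacerbation, the systemic dehydration exacerbation, the systemic ischemia exacerbation

Upstream contributors include the post-operative tachycardia event, but only the severe acidosis exacerbation, the systemic dehydration exacerbation, the systemic ischemia exacerbation feed directly into the progressive acidosis event.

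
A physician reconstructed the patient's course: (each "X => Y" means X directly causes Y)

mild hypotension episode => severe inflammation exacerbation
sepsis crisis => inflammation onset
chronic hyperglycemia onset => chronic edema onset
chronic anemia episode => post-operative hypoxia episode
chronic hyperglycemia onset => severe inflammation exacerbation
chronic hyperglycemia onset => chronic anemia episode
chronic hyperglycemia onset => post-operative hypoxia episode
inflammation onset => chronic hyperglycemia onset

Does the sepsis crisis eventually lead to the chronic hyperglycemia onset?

Yes

There is a causal chain: the sepsis crisis → the inflammation onset → the chronic hyperglycemia onset.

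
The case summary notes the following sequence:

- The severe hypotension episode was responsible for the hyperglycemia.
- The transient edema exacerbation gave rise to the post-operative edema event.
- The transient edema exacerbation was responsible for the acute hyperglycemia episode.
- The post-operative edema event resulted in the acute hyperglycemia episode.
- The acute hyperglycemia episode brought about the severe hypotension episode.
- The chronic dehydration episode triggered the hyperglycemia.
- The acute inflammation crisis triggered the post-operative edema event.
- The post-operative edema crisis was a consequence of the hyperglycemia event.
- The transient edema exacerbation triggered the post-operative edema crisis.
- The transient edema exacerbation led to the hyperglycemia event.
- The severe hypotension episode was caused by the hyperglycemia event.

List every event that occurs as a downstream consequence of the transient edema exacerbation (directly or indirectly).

the acute hyperglycemia episode, the hyperglycemia, the hyperglycemia event, the post-operative edema crisis, the post-operative edema event, the severe hypotension episode

Direct effects: the post-operative edema event, the hyperglycemia event, the acute hyperglycemia episode, the post-operative edema crisis.
2 steps out: the severe hypotension episode.
3 steps out: the hyperglycemia.
Not reachable from it: the acute inflammation crisis, the chronic dehydration episode.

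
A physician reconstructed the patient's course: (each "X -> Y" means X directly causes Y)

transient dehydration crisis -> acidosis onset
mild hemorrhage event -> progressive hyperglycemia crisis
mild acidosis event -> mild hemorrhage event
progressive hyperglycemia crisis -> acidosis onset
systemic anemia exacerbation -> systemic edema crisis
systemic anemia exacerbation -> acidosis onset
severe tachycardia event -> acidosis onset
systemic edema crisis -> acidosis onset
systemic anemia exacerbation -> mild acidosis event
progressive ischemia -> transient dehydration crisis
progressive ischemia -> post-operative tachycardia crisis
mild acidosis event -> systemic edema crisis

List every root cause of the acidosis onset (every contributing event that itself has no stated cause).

the progressive ischemia, the severe tachycardia event, the systemic anemia exacerbation

Tracing upstream from the acidosis onset: the acidosis onset ← the transient dehydration crisis ← the progressive ischemia.
A separate upstream branch: the acidosis onset ← the systemic anemia exacerbation.
A separate upstream branch: the acidosis onset ← the severe tachycardia event.
Each of those chain origins has no stated cause.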